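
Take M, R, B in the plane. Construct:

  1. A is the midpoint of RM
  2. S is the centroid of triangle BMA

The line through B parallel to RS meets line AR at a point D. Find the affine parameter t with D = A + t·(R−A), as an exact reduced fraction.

Work in coordinates with M = (0, 0), R = (1, 0), B = (0, 1).
1. A is the midpoint of RM ⇒ A = (1/2, 0)
2. S is the centroid of triangle BMA ⇒ S = (1/6, 1/3)
through B parallel to RS: direction (-5/6, 1/3); meets AR at D = (5/2, 0)
D = A + t·(R−A) with t = 4

t = 4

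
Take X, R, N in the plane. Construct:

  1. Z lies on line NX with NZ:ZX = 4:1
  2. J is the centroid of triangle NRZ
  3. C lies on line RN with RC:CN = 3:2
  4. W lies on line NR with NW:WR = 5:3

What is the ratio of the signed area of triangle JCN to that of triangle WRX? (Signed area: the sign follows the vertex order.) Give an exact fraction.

[JCN]:[WRX] = -64/225

Choose coordinates X = (0, 0), R = (1, 0), N = (0, 1).
1. Z lies on line NX with NZ:ZX = 4:1 ⇒ Z = (0, 1/5)
2. J is the centroid of triangle NRZ ⇒ J = (1/3, 2/5)
3. C lies on line RN with RC:CN = 3:2 ⇒ C = (2/5, 3/5)
4. W lies on line NR with NW:WR = 5:3 ⇒ W = (5/8, 3/8)
2·[JCN] = 8/75, 2·[WRX] = -3/8
[JCN]:[WRX] = 8/75:-3/8 = -64/225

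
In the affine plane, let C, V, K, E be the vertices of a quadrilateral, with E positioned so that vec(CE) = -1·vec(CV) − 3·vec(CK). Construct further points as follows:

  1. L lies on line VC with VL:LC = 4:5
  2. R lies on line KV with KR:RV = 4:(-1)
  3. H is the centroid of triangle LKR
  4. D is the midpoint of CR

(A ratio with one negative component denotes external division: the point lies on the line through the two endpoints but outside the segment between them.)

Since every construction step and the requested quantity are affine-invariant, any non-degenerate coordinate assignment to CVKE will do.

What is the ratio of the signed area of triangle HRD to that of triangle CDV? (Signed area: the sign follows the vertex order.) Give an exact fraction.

[HRD]:[CDV] = -41/27

Set C = (0, 0), V = (1, 0), K = (0, 1), E = (-1, -3); any affine frame gives the same invariant.
1. L lies on line VC with VL:LC = 4:5 ⇒ L = (5/9, 0)
2. R lies on line KV with KR:RV = 4:(-1) ⇒ R = (4/3, -1/3)
3. H is the centroid of triangle LKR ⇒ H = (17/27, 2/9)
4. D is the midpoint of CR ⇒ D = (2/3, -1/6)
2·[HRD] = -41/162, 2·[CDV] = 1/6
[HRD]:[CDV] = -41/162:1/6 = -41/27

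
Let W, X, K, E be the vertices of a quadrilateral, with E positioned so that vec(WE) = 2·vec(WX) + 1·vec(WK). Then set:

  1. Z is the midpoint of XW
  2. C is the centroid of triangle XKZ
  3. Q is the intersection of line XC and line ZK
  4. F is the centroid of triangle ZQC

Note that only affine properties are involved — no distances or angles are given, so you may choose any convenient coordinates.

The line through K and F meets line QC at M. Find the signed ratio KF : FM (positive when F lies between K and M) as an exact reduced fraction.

Set W = (0, 0), X = (1, 0), K = (0, 1), E = (2, 1); any affine frame gives the same invariant.
1. Z is the midpoint of XW ⇒ Z = (1/2, 0)
2. C is the centroid of triangle XKZ ⇒ C = (1/2, 1/3)
3. Q is the intersection of line XC and line ZK ⇒ Q = (1/4, 1/2)
4. F is the centroid of triangle ZQC ⇒ F = (5/12, 5/18)
line KF meets QC at M = (5/16, 11/24)
F = K + t·(M−K) with t = 4/3, so KF:FM = 4/3:-1/3

KF:FM = -4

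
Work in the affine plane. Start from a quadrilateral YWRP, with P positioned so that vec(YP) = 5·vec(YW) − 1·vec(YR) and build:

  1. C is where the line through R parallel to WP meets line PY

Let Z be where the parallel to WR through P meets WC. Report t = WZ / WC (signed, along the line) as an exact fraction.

t = 1/5

Assign Y = (0, 0), W = (1, 0), R = (0, 1), P = (5, -1) — the answer is frame-independent, so this choice is without loss of generality.
1. C is where the line through R parallel to WP meets line PY ⇒ C = (20, -4)
through P parallel to WR: direction (-1, 1); meets WC at Z = (24/5, -4/5)
Z = W + t·(C−W) with t = 1/5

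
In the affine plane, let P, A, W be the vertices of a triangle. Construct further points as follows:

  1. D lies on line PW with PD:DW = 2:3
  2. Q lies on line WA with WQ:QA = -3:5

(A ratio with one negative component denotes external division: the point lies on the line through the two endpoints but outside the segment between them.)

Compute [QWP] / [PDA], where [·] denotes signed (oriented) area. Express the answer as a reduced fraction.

[QWP]:[PDA] = 15/4

Assign P = (0, 0), A = (1, 0), W = (0, 1) — the answer is frame-independent, so this choice is without loss of generality.
1. D lies on line PW with PD:DW = 2:3 ⇒ D = (0, 2/5)
2. Q lies on line WA with WQ:QA = -3:5 ⇒ Q = (-3/2, 5/2)
2·[QWP] = -3/2, 2·[PDA] = -2/5
[QWP]:[PDA] = -3/2:-2/5 = 15/4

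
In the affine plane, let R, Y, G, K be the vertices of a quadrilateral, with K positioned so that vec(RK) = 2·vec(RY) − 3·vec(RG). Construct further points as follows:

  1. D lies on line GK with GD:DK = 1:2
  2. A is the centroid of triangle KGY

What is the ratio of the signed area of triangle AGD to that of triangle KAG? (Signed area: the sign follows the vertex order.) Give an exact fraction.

[AGD]:[KAG] = 1/3

Assign R = (0, 0), Y = (1, 0), G = (0, 1), K = (2, -3) — the answer is frame-independent, so this choice is without loss of generality.
1. D lies on line GK with GD:DK = 1:2 ⇒ D = (2/3, -1/3)
2. A is the centroid of triangle KGY ⇒ A = (1, -2/3)
2·[AGD] = 2/9, 2·[KAG] = 2/3
[AGD]:[KAG] = 2/9:2/3 = 1/3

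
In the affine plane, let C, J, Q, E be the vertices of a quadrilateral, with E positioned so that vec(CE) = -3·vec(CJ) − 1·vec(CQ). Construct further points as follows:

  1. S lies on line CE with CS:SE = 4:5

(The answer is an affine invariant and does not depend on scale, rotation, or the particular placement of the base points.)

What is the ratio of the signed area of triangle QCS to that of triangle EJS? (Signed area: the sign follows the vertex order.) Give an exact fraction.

[QCS]:[EJS] = -12/5

Assign C = (0, 0), J = (1, 0), Q = (0, 1), E = (-3, -1) — the answer is frame-independent, so this choice is without loss of generality.
1. S lies on line CE with CS:SE = 4:5 ⇒ S = (-4/3, -4/9)
2·[QCS] = -4/3, 2·[EJS] = 5/9
[QCS]:[EJS] = -4/3:5/9 = -12/5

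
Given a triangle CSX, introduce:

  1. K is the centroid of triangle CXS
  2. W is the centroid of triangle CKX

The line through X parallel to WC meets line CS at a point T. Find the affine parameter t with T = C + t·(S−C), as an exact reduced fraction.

Set C = (0, 0), S = (1, 0), X = (0, 1); any affine frame gives the same invariant.
1. K is the centroid of triangle CXS ⇒ K = (1/3, 1/3)
2. W is the centroid of triangle CKX ⇒ W = (1/9, 4/9)
through X parallel to WC: direction (-1/9, -4/9); meets CS at T = (-1/4, 0)
T = C + t·(S−C) with t = -1/4

t = -1/4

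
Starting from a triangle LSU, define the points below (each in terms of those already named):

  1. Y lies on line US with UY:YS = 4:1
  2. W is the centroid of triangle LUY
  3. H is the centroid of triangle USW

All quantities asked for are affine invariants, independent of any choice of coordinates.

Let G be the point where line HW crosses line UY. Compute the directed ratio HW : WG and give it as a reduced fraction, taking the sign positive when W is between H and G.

Choose coordinates L = (0, 0), S = (1, 0), U = (0, 1).
1. Y lies on line US with UY:YS = 4:1 ⇒ Y = (4/5, 1/5)
2. W is the centroid of triangle LUY ⇒ W = (4/15, 2/5)
3. H is the centroid of triangle USW ⇒ H = (19/45, 7/15)
line HW meets UY at G = (1/2, 1/2)
W = H + t·(G−H) with t = -2, so HW:WG = -2:3

HW:WG = -2/3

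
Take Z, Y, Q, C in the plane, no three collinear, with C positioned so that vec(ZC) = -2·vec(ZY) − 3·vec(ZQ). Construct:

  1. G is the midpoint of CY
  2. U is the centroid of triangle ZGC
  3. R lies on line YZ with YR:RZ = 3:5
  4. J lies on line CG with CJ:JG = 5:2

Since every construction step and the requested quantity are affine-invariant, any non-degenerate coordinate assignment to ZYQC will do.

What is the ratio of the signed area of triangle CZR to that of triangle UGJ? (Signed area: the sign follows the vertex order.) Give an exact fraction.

[CZR]:[UGJ] = 105/8

Work in coordinates with Z = (0, 0), Y = (1, 0), Q = (0, 1), C = (-2, -3).
1. G is the midpoint of CY ⇒ G = (-1/2, -3/2)
2. U is the centroid of triangle ZGC ⇒ U = (-5/6, -3/2)
3. R lies on line YZ with YR:RZ = 3:5 ⇒ R = (5/8, 0)
4. J lies on line CG with CJ:JG = 5:2 ⇒ J = (-13/14, -27/14)
2·[CZR] = -15/8, 2·[UGJ] = -1/7
[CZR]:[UGJ] = -15/8:-1/7 = 105/8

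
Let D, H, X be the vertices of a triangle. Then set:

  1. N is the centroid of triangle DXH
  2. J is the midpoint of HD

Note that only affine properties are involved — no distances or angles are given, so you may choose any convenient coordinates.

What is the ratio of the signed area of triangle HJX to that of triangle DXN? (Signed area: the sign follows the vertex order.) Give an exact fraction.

[HJX]:[DXN] = 3/2

Assign D = (0, 0), H = (1, 0), X = (0, 1) — the answer is frame-independent, so this choice is without loss of generality.
1. N is the centroid of triangle DXH ⇒ N = (1/3, 1/3)
2. J is the midpoint of HD ⇒ J = (1/2, 0)
2·[HJX] = -1/2, 2·[DXN] = -1/3
[HJX]:[DXN] = -1/2:-1/3 = 3/2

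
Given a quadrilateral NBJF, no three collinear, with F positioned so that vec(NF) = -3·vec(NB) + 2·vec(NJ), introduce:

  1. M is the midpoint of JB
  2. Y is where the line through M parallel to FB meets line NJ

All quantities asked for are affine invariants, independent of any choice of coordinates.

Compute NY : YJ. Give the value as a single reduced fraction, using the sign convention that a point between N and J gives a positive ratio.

Assign N = (0, 0), B = (1, 0), J = (0, 1), F = (-3, 2) — the answer is frame-independent, so this choice is without loss of generality.
1. M is the midpoint of JB ⇒ M = (1/2, 1/2)
2. Y is where the line through M parallel to FB meets line NJ ⇒ Y = (0, 3/4)
Y = N + t·(J−N) with t = 3/4, so NY:YJ = t:(1−t) = 3/4:1/4

NY:YJ = 3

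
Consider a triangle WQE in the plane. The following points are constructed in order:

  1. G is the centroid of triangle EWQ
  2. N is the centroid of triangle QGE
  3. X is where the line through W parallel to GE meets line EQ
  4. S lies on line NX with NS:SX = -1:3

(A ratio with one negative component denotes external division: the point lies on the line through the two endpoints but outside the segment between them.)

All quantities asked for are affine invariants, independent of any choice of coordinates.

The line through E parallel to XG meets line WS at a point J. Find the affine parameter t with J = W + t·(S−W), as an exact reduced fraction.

Choose coordinates W = (0, 0), Q = (1, 0), E = (0, 1).
1. G is the centroid of triangle EWQ ⇒ G = (1/3, 1/3)
2. N is the centroid of triangle QGE ⇒ N = (4/9, 4/9)
3. X is where the line through W parallel to GE meets line EQ ⇒ X = (-1, 2)
4. S lies on line NX with NS:SX = -1:3 ⇒ S = (7/6, -1/3)
through E parallel to XG: direction (4/3, -5/3); meets WS at J = (28/27, -8/27)
J = W + t·(S−W) with t = 8/9

t = 8/9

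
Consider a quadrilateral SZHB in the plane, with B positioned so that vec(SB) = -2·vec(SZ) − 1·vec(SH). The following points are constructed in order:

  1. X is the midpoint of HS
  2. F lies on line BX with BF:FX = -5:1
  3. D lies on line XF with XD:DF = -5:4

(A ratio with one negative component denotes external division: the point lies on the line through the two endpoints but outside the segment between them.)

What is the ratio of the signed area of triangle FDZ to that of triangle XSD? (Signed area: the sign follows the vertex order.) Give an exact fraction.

[FDZ]:[XSD] = -2

Work in coordinates with S = (0, 0), Z = (1, 0), H = (0, 1), B = (-2, -1).
1. X is the midpoint of HS ⇒ X = (0, 1/2)
2. F lies on line BX with BF:FX = -5:1 ⇒ F = (1/2, 7/8)
3. D lies on line XF with XD:DF = -5:4 ⇒ D = (5/2, 19/8)
2·[FDZ] = -5/2, 2·[XSD] = 5/4
[FDZ]:[XSD] = -5/2:5/4 = -2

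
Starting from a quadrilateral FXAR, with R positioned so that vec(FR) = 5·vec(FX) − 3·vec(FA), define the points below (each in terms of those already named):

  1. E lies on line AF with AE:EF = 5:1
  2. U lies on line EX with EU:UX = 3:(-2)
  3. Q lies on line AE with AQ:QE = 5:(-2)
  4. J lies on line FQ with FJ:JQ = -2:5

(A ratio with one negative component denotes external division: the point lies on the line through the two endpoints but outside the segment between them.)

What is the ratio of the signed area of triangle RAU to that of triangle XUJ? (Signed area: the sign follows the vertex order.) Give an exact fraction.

Set F = (0, 0), X = (1, 0), A = (0, 1), R = (5, -3); any affine frame gives the same invariant.
1. E lies on line AF with AE:EF = 5:1 ⇒ E = (0, 1/6)
2. U lies on line EX with EU:UX = 3:(-2) ⇒ U = (3, -1/3)
3. Q lies on line AE with AQ:QE = 5:(-2) ⇒ Q = (0, -7/18)
4. J lies on line FQ with FJ:JQ = -2:5 ⇒ J = (0, 7/27)
2·[RAU] = -16/3, 2·[XUJ] = 5/27
[RAU]:[XUJ] = -16/3:5/27 = -144/5

[RAU]:[XUJ] = -144/5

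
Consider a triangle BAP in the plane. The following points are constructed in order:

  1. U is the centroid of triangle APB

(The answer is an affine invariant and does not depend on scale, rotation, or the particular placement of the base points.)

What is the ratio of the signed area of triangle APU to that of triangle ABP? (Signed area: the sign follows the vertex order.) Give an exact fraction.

Choose coordinates B = (0, 0), A = (1, 0), P = (0, 1).
1. U is the centroid of triangle APB ⇒ U = (1/3, 1/3)
2·[APU] = 1/3, 2·[ABP] = -1
[APU]:[ABP] = 1/3:-1 = -1/3

[APU]:[ABP] = -1/3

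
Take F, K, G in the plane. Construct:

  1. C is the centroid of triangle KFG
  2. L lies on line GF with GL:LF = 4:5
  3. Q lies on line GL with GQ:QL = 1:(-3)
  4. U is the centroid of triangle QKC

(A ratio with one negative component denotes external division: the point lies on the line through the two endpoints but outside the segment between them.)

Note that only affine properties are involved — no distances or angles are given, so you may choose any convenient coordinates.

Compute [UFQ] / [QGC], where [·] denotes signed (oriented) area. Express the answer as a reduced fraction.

[UFQ]:[QGC] = -22/3

Assign F = (0, 0), K = (1, 0), G = (0, 1) — the answer is frame-independent, so this choice is without loss of generality.
1. C is the centroid of triangle KFG ⇒ C = (1/3, 1/3)
2. L lies on line GF with GL:LF = 4:5 ⇒ L = (0, 5/9)
3. Q lies on line GL with GQ:QL = 1:(-3) ⇒ Q = (0, 11/9)
4. U is the centroid of triangle QKC ⇒ U = (4/9, 14/27)
2·[UFQ] = -44/81, 2·[QGC] = 2/27
[UFQ]:[QGC] = -44/81:2/27 = -22/3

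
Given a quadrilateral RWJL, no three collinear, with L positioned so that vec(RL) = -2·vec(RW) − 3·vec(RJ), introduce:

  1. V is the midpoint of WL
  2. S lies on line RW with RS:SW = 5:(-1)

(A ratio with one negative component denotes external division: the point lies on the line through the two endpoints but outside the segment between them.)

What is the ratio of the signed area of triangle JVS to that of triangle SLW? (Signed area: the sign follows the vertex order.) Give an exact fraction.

[JVS]:[SLW] = -29/6

Assign R = (0, 0), W = (1, 0), J = (0, 1), L = (-2, -3) — the answer is frame-independent, so this choice is without loss of generality.
1. V is the midpoint of WL ⇒ V = (-1/2, -3/2)
2. S lies on line RW with RS:SW = 5:(-1) ⇒ S = (5/4, 0)
2·[JVS] = 29/8, 2·[SLW] = -3/4
[JVS]:[SLW] = 29/8:-3/4 = -29/6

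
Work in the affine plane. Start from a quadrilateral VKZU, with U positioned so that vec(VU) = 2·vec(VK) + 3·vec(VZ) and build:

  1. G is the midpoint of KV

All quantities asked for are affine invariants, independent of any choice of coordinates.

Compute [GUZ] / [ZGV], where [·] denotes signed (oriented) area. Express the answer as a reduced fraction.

Set V = (0, 0), K = (1, 0), Z = (0, 1), U = (2, 3); any affine frame gives the same invariant.
1. G is the midpoint of KV ⇒ G = (1/2, 0)
2·[GUZ] = 3, 2·[ZGV] = -1/2
[GUZ]:[ZGV] = 3:-1/2 = -6

[GUZ]:[ZGV] = -6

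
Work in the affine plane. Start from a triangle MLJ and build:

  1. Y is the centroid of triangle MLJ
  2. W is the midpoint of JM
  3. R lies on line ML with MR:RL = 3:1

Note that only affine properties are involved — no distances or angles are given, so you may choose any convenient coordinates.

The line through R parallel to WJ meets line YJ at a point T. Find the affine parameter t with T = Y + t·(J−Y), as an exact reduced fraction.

Choose coordinates M = (0, 0), L = (1, 0), J = (0, 1).
1. Y is the centroid of triangle MLJ ⇒ Y = (1/3, 1/3)
2. W is the midpoint of JM ⇒ W = (0, 1/2)
3. R lies on line ML with MR:RL = 3:1 ⇒ R = (3/4, 0)
through R parallel to WJ: direction (0, 1/2); meets YJ at T = (3/4, -1/2)
T = Y + t·(J−Y) with t = -5/4

t = -5/4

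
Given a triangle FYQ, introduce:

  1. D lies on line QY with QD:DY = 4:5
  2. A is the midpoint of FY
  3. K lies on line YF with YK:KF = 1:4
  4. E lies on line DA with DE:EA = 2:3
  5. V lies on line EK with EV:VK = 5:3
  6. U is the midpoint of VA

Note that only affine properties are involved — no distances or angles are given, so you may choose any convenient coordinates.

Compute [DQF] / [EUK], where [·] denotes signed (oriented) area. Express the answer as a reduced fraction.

[DQF]:[EUK] = 80/9

Choose coordinates F = (0, 0), Y = (1, 0), Q = (0, 1).
1. D lies on line QY with QD:DY = 4:5 ⇒ D = (4/9, 5/9)
2. A is the midpoint of FY ⇒ A = (1/2, 0)
3. K lies on line YF with YK:KF = 1:4 ⇒ K = (4/5, 0)
4. E lies on line DA with DE:EA = 2:3 ⇒ E = (7/15, 1/3)
5. V lies on line EK with EV:VK = 5:3 ⇒ V = (27/40, 1/8)
6. U is the midpoint of VA ⇒ U = (47/80, 1/16)
2·[DQF] = 4/9, 2·[EUK] = 1/20
[DQF]:[EUK] = 4/9:1/20 = 80/9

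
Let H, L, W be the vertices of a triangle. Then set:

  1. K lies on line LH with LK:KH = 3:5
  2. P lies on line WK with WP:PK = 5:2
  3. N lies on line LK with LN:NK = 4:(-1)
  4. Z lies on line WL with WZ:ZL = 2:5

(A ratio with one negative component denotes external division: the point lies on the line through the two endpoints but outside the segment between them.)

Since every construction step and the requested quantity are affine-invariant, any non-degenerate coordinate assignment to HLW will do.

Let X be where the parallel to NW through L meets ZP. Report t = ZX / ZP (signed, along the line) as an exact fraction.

t = -20/3

Choose coordinates H = (0, 0), L = (1, 0), W = (0, 1).
1. K lies on line LH with LK:KH = 3:5 ⇒ K = (5/8, 0)
2. P lies on line WK with WP:PK = 5:2 ⇒ P = (25/56, 2/7)
3. N lies on line LK with LN:NK = 4:(-1) ⇒ N = (1/2, 0)
4. Z lies on line WL with WZ:ZL = 2:5 ⇒ Z = (2/7, 5/7)
through L parallel to NW: direction (-1/2, 1); meets ZP at X = (-11/14, 25/7)
X = Z + t·(P−Z) with t = -20/3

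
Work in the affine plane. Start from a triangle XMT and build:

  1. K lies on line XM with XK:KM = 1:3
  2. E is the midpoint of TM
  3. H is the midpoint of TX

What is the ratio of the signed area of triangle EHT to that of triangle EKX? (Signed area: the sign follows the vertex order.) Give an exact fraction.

[EHT]:[EKX] = 2

Work in coordinates with X = (0, 0), M = (1, 0), T = (0, 1).
1. K lies on line XM with XK:KM = 1:3 ⇒ K = (1/4, 0)
2. E is the midpoint of TM ⇒ E = (1/2, 1/2)
3. H is the midpoint of TX ⇒ H = (0, 1/2)
2·[EHT] = -1/4, 2·[EKX] = -1/8
[EHT]:[EKX] = -1/4:-1/8 = 2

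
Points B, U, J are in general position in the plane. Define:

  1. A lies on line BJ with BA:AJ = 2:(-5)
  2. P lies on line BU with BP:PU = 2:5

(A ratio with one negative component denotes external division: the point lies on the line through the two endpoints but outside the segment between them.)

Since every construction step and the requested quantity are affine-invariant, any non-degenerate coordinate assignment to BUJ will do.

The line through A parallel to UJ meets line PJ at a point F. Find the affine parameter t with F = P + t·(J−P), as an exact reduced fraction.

Assign B = (0, 0), U = (1, 0), J = (0, 1) — the answer is frame-independent, so this choice is without loss of generality.
1. A lies on line BJ with BA:AJ = 2:(-5) ⇒ A = (0, -2/3)
2. P lies on line BU with BP:PU = 2:5 ⇒ P = (2/7, 0)
through A parallel to UJ: direction (-1, 1); meets PJ at F = (2/3, -4/3)
F = P + t·(J−P) with t = -4/3

t = -4/3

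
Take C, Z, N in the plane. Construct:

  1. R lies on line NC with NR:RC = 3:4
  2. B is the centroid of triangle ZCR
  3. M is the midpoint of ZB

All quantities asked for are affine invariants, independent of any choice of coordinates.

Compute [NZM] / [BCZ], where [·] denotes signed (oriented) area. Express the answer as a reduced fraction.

[NZM]:[BCZ] = -5/4

Work in coordinates with C = (0, 0), Z = (1, 0), N = (0, 1).
1. R lies on line NC with NR:RC = 3:4 ⇒ R = (0, 4/7)
2. B is the centroid of triangle ZCR ⇒ B = (1/3, 4/21)
3. M is the midpoint of ZB ⇒ M = (2/3, 2/21)
2·[NZM] = -5/21, 2·[BCZ] = 4/21
[NZM]:[BCZ] = -5/21:4/21 = -5/4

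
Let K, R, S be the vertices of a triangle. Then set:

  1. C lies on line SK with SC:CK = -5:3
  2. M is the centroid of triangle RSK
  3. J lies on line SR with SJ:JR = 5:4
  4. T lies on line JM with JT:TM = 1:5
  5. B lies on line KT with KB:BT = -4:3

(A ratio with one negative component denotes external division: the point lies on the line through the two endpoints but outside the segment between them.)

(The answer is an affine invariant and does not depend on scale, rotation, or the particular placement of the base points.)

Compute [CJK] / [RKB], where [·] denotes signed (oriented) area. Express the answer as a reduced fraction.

Work in coordinates with K = (0, 0), R = (1, 0), S = (0, 1).
1. C lies on line SK with SC:CK = -5:3 ⇒ C = (0, -3/2)
2. M is the centroid of triangle RSK ⇒ M = (1/3, 1/3)
3. J lies on line SR with SJ:JR = 5:4 ⇒ J = (5/9, 4/9)
4. T lies on line JM with JT:TM = 1:5 ⇒ T = (14/27, 23/54)
5. B lies on line KT with KB:BT = -4:3 ⇒ B = (56/27, 46/27)
2·[CJK] = 5/6, 2·[RKB] = -46/27
[CJK]:[RKB] = 5/6:-46/27 = -45/92

[CJK]:[RKB] = -45/92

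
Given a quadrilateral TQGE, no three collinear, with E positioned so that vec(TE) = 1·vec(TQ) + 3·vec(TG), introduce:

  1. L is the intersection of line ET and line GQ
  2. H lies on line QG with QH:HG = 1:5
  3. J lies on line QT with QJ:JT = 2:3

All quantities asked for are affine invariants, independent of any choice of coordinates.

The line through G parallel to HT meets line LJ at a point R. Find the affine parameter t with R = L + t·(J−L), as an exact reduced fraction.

Set T = (0, 0), Q = (1, 0), G = (0, 1), E = (1, 3); any affine frame gives the same invariant.
1. L is the intersection of line ET and line GQ ⇒ L = (1/4, 3/4)
2. H lies on line QG with QH:HG = 1:5 ⇒ H = (5/6, 1/6)
3. J lies on line QT with QJ:JT = 2:3 ⇒ J = (3/5, 0)
through G parallel to HT: direction (-5/6, -1/6); meets LJ at R = (5/41, 42/41)
R = L + t·(J−L) with t = -15/41

t = -15/41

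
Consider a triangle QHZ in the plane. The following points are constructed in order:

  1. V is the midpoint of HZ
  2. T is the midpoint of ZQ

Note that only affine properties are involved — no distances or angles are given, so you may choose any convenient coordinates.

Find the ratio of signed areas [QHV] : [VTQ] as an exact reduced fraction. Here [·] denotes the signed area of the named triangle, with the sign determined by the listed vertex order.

[QHV]:[VTQ] = 2

Assign Q = (0, 0), H = (1, 0), Z = (0, 1) — the answer is frame-independent, so this choice is without loss of generality.
1. V is the midpoint of HZ ⇒ V = (1/2, 1/2)
2. T is the midpoint of ZQ ⇒ T = (0, 1/2)
2·[QHV] = 1/2, 2·[VTQ] = 1/4
[QHV]:[VTQ] = 1/2:1/4 = 2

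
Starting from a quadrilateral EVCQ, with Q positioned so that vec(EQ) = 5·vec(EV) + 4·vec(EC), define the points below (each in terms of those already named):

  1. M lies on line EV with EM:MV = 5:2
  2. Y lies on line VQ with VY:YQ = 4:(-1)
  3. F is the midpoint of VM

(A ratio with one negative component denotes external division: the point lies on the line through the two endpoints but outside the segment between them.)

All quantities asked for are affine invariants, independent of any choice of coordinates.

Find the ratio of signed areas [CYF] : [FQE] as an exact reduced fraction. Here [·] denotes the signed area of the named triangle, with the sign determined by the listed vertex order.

Work in coordinates with E = (0, 0), V = (1, 0), C = (0, 1), Q = (5, 4).
1. M lies on line EV with EM:MV = 5:2 ⇒ M = (5/7, 0)
2. Y lies on line VQ with VY:YQ = 4:(-1) ⇒ Y = (19/3, 16/3)
3. F is the midpoint of VM ⇒ F = (6/7, 0)
2·[CYF] = -211/21, 2·[FQE] = 24/7
[CYF]:[FQE] = -211/21:24/7 = -211/72

[CYF]:[FQE] = -211/72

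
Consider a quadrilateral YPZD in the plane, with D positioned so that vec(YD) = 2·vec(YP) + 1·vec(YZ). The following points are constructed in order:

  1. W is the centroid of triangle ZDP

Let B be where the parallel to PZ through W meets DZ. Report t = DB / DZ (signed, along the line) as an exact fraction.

t = 2/3

Set Y = (0, 0), P = (1, 0), Z = (0, 1), D = (2, 1); any affine frame gives the same invariant.
1. W is the centroid of triangle ZDP ⇒ W = (1, 2/3)
through W parallel to PZ: direction (-1, 1); meets DZ at B = (2/3, 1)
B = D + t·(Z−D) with t = 2/3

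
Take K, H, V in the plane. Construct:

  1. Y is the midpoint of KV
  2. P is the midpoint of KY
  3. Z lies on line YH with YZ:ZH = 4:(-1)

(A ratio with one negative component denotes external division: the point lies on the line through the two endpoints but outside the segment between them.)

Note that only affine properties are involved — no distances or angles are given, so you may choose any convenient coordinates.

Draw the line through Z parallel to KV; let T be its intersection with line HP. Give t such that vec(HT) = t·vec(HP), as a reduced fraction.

Set K = (0, 0), H = (1, 0), V = (0, 1); any affine frame gives the same invariant.
1. Y is the midpoint of KV ⇒ Y = (0, 1/2)
2. P is the midpoint of KY ⇒ P = (0, 1/4)
3. Z lies on line YH with YZ:ZH = 4:(-1) ⇒ Z = (4/3, -1/6)
through Z parallel to KV: direction (0, 1); meets HP at T = (4/3, -1/12)
T = H + t·(P−H) with t = -1/3

t = -1/3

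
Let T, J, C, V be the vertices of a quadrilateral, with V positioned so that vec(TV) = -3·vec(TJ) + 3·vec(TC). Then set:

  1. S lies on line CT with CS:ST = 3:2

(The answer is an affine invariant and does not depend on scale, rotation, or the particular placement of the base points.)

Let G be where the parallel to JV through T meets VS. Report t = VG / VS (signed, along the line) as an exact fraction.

t = 15/7

Choose coordinates T = (0, 0), J = (1, 0), C = (0, 1), V = (-3, 3).
1. S lies on line CT with CS:ST = 3:2 ⇒ S = (0, 2/5)
through T parallel to JV: direction (-4, 3); meets VS at G = (24/7, -18/7)
G = V + t·(S−V) with t = 15/7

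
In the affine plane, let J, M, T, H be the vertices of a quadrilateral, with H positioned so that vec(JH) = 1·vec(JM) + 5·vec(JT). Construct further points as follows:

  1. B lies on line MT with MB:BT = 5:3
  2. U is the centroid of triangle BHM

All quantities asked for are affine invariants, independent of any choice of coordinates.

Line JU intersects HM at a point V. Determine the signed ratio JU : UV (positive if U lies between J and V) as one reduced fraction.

Assign J = (0, 0), M = (1, 0), T = (0, 1), H = (1, 5) — the answer is frame-independent, so this choice is without loss of generality.
1. B lies on line MT with MB:BT = 5:3 ⇒ B = (3/8, 5/8)
2. U is the centroid of triangle BHM ⇒ U = (19/24, 15/8)
line JU meets HM at V = (1, 45/19)
U = J + t·(V−J) with t = 19/24, so JU:UV = 19/24:5/24

JU:UV = 19/5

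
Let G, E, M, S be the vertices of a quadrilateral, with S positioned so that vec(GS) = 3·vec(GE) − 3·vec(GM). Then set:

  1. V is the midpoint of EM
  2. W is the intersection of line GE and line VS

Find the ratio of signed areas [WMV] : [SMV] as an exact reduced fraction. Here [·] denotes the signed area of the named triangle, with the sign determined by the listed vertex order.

[WMV]:[SMV] = 1/7

Choose coordinates G = (0, 0), E = (1, 0), M = (0, 1), S = (3, -3).
1. V is the midpoint of EM ⇒ V = (1/2, 1/2)
2. W is the intersection of line GE and line VS ⇒ W = (6/7, 0)
2·[WMV] = -1/14, 2·[SMV] = -1/2
[WMV]:[SMV] = -1/14:-1/2 = 1/7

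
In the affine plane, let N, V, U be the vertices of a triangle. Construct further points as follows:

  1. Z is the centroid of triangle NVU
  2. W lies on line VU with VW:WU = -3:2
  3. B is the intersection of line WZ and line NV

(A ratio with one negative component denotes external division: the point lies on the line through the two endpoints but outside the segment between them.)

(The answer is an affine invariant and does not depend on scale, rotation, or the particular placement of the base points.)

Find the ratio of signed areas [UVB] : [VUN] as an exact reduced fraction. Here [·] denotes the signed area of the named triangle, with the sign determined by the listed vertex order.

Work in coordinates with N = (0, 0), V = (1, 0), U = (0, 1).
1. Z is the centroid of triangle NVU ⇒ Z = (1/3, 1/3)
2. W lies on line VU with VW:WU = -3:2 ⇒ W = (-2, 3)
3. B is the intersection of line WZ and line NV ⇒ B = (5/8, 0)
2·[UVB] = -3/8, 2·[VUN] = 1
[UVB]:[VUN] = -3/8:1 = -3/8

[UVB]:[VUN] = -3/8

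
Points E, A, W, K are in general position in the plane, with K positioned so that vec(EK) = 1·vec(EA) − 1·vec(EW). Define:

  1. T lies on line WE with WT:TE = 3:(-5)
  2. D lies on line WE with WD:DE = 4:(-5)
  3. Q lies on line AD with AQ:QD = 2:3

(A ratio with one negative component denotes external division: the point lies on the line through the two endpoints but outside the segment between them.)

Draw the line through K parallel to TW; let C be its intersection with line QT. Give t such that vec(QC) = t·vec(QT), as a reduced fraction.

t = -2/3

Assign E = (0, 0), A = (1, 0), W = (0, 1), K = (1, -1) — the answer is frame-independent, so this choice is without loss of generality.
1. T lies on line WE with WT:TE = 3:(-5) ⇒ T = (0, 5/2)
2. D lies on line WE with WD:DE = 4:(-5) ⇒ D = (0, 5)
3. Q lies on line AD with AQ:QD = 2:3 ⇒ Q = (3/5, 2)
through K parallel to TW: direction (0, -3/2); meets QT at C = (1, 5/3)
C = Q + t·(T−Q) with t = -2/3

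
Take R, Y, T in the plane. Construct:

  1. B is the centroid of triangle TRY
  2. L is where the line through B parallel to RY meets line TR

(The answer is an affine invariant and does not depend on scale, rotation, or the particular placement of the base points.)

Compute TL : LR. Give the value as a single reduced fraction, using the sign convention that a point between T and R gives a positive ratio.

TL:LR = 2

Choose coordinates R = (0, 0), Y = (1, 0), T = (0, 1).
1. B is the centroid of triangle TRY ⇒ B = (1/3, 1/3)
2. L is where the line through B parallel to RY meets line TR ⇒ L = (0, 1/3)
L = T + t·(R−T) with t = 2/3, so TL:LR = t:(1−t) = 2/3:1/3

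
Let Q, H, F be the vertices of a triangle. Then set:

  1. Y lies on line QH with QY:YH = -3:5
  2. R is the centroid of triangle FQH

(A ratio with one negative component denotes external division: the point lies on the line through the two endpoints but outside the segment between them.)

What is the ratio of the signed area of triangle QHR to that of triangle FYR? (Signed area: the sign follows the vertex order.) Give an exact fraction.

Choose coordinates Q = (0, 0), H = (1, 0), F = (0, 1).
1. Y lies on line QH with QY:YH = -3:5 ⇒ Y = (-3/2, 0)
2. R is the centroid of triangle FQH ⇒ R = (1/3, 1/3)
2·[QHR] = 1/3, 2·[FYR] = 4/3
[QHR]:[FYR] = 1/3:4/3 = 1/4

[QHR]:[FYR] = 1/4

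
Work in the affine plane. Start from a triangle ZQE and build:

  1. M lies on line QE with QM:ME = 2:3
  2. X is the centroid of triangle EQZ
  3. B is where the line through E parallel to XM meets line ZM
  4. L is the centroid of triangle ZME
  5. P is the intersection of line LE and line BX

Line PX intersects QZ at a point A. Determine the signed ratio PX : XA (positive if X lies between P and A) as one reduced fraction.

Work in coordinates with Z = (0, 0), Q = (1, 0), E = (0, 1).
1. M lies on line QE with QM:ME = 2:3 ⇒ M = (3/5, 2/5)
2. X is the centroid of triangle EQZ ⇒ X = (1/3, 1/3)
3. B is where the line through E parallel to XM meets line ZM ⇒ B = (12/5, 8/5)
4. L is the centroid of triangle ZME ⇒ L = (1/5, 7/15)
5. P is the intersection of line LE and line BX ⇒ P = (81/305, 89/305)
line PX meets QZ at A = (-4/19, 0)
X = P + t·(A−P) with t = -38/267, so PX:XA = -38/267:305/267

PX:XA = -38/305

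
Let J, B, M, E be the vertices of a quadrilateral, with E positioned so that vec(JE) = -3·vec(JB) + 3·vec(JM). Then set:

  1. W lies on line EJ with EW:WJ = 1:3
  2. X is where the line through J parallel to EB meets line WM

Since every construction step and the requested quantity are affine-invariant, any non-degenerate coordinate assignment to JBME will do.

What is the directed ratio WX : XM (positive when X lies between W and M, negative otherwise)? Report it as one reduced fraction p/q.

WX:XM = -9/16

Work in coordinates with J = (0, 0), B = (1, 0), M = (0, 1), E = (-3, 3).
1. W lies on line EJ with EW:WJ = 1:3 ⇒ W = (-9/4, 9/4)
2. X is where the line through J parallel to EB meets line WM ⇒ X = (-36/7, 27/7)
X = W + t·(M−W) with t = -9/7, so WX:XM = t:(1−t) = -9/7:16/7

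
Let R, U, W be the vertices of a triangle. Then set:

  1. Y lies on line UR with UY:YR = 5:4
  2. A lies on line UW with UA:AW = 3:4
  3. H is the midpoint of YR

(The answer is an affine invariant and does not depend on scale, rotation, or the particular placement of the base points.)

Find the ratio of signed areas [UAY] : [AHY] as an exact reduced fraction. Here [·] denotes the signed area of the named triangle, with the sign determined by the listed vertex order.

[UAY]:[AHY] = 5/2

Assign R = (0, 0), U = (1, 0), W = (0, 1) — the answer is frame-independent, so this choice is without loss of generality.
1. Y lies on line UR with UY:YR = 5:4 ⇒ Y = (4/9, 0)
2. A lies on line UW with UA:AW = 3:4 ⇒ A = (4/7, 3/7)
3. H is the midpoint of YR ⇒ H = (2/9, 0)
2·[UAY] = 5/21, 2·[AHY] = 2/21
[UAY]:[AHY] = 5/21:2/21 = 5/2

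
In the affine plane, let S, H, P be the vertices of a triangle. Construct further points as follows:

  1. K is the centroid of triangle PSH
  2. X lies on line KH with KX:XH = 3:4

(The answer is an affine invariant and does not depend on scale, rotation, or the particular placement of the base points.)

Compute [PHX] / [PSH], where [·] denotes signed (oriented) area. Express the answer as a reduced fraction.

[PHX]:[PSH] = -4/21

Work in coordinates with S = (0, 0), H = (1, 0), P = (0, 1).
1. K is the centroid of triangle PSH ⇒ K = (1/3, 1/3)
2. X lies on line KH with KX:XH = 3:4 ⇒ X = (13/21, 4/21)
2·[PHX] = -4/21, 2·[PSH] = 1
[PHX]:[PSH] = -4/21:1 = -4/21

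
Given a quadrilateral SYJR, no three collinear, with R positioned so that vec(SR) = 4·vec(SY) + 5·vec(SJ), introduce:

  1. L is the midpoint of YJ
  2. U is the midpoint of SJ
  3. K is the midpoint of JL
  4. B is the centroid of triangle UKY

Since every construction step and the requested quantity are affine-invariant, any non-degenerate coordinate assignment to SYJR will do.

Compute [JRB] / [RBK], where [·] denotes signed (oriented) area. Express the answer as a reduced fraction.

[JRB]:[RBK] = 96/47

Choose coordinates S = (0, 0), Y = (1, 0), J = (0, 1), R = (4, 5).
1. L is the midpoint of YJ ⇒ L = (1/2, 1/2)
2. U is the midpoint of SJ ⇒ U = (0, 1/2)
3. K is the midpoint of JL ⇒ K = (1/4, 3/4)
4. B is the centroid of triangle UKY ⇒ B = (5/12, 5/12)
2·[JRB] = -4, 2·[RBK] = -47/24
[JRB]:[RBK] = -4:-47/24 = 96/47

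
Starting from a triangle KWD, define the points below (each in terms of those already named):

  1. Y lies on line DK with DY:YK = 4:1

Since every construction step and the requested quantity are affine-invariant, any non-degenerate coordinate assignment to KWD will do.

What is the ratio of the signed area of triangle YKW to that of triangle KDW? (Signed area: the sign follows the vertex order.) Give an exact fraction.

[YKW]:[KDW] = -1/5

Work in coordinates with K = (0, 0), W = (1, 0), D = (0, 1).
1. Y lies on line DK with DY:YK = 4:1 ⇒ Y = (0, 1/5)
2·[YKW] = 1/5, 2·[KDW] = -1
[YKW]:[KDW] = 1/5:-1 = -1/5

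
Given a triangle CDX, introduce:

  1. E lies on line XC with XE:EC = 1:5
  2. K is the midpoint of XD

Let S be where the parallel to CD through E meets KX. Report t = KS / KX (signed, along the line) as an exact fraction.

t = 2/3

Set C = (0, 0), D = (1, 0), X = (0, 1); any affine frame gives the same invariant.
1. E lies on line XC with XE:EC = 1:5 ⇒ E = (0, 5/6)
2. K is the midpoint of XD ⇒ K = (1/2, 1/2)
through E parallel to CD: direction (1, 0); meets KX at S = (1/6, 5/6)
S = K + t·(X−K) with t = 2/3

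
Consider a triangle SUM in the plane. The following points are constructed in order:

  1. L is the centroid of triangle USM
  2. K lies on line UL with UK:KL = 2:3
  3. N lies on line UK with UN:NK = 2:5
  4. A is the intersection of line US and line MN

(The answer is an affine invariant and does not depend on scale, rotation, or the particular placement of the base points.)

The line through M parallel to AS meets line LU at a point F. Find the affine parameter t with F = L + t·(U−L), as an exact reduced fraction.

t = -2

Assign S = (0, 0), U = (1, 0), M = (0, 1) — the answer is frame-independent, so this choice is without loss of generality.
1. L is the centroid of triangle USM ⇒ L = (1/3, 1/3)
2. K lies on line UL with UK:KL = 2:3 ⇒ K = (11/15, 2/15)
3. N lies on line UK with UN:NK = 2:5 ⇒ N = (97/105, 4/105)
4. A is the intersection of line US and line MN ⇒ A = (97/101, 0)
through M parallel to AS: direction (-97/101, 0); meets LU at F = (-1, 1)
F = L + t·(U−L) with t = -2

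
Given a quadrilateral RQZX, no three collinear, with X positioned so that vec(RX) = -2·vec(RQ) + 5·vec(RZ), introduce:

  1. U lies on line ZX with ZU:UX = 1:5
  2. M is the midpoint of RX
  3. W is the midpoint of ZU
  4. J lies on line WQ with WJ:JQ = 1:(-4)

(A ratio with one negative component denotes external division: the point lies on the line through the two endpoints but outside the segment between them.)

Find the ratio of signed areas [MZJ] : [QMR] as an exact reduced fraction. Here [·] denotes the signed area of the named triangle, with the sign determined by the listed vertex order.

Choose coordinates R = (0, 0), Q = (1, 0), Z = (0, 1), X = (-2, 5).
1. U lies on line ZX with ZU:UX = 1:5 ⇒ U = (-1/3, 5/3)
2. M is the midpoint of RX ⇒ M = (-1, 5/2)
3. W is the midpoint of ZU ⇒ W = (-1/6, 4/3)
4. J lies on line WQ with WJ:JQ = 1:(-4) ⇒ J = (-5/9, 16/9)
2·[MZJ] = -1/18, 2·[QMR] = 5/2
[MZJ]:[QMR] = -1/18:5/2 = -1/45

[MZJ]:[QMR] = -1/45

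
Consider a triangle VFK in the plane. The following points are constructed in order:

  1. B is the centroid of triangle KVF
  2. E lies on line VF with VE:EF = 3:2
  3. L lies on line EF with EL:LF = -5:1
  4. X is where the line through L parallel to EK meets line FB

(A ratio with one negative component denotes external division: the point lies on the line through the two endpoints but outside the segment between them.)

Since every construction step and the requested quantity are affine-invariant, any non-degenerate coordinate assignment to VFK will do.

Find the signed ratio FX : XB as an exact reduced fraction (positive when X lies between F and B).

Assign V = (0, 0), F = (1, 0), K = (0, 1) — the answer is frame-independent, so this choice is without loss of generality.
1. B is the centroid of triangle KVF ⇒ B = (1/3, 1/3)
2. E lies on line VF with VE:EF = 3:2 ⇒ E = (3/5, 0)
3. L lies on line EF with EL:LF = -5:1 ⇒ L = (11/10, 0)
4. X is where the line through L parallel to EK meets line FB ⇒ X = (8/7, -1/14)
X = F + t·(B−F) with t = -3/14, so FX:XB = t:(1−t) = -3/14:17/14

FX:XB = -3/17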